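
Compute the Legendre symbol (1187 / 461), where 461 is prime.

1

Euler's criterion: (1187/461) ≡ 265^230 (mod 461).
265^2 ≡ 153 (mod 461)
265^4 ≡ 359 (mod 461)
265^8 ≡ 262 (mod 461)
265^16 ≡ 416 (mod 461)
265^32 ≡ 181 (mod 461)
265^64 ≡ 30 (mod 461)
265^128 ≡ 439 (mod 461)
265^230 = 265^(128+64+32+4+2) ≡ 1 (mod 461).
Result is 1, so (1187/461) = 1.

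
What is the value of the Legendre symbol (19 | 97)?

Reciprocity: 19 ≡ 3 and 97 ≡ 1 (mod 4), so (19/97) = +(97/19).
Reduce top mod 19: now compute (2/19).
Pull out 2: since 19 ≡ 3 (mod 8), (2/19) = -1.
Reached (1/19) = 1. Collecting the sign flips along the way, the symbol is -1.

-1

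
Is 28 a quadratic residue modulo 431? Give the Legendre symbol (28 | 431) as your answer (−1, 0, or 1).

-1

Pull out 2^2: since 431 ≡ 7 (mod 8), (2/431) = +1, so (2/431)^2 = +1.
Reciprocity: 7 ≡ 3 and 431 ≡ 3 (mod 4), so (7/431) = −(431/7).
Reduce top mod 7: now compute (4/7).
Pull out 2^2: since 7 ≡ 7 (mod 8), (2/7) = +1, so (2/7)^2 = +1.
Reached (1/7) = 1. Collecting the sign flips along the way, the symbol is -1.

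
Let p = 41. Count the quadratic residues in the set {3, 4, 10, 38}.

2

(3/41) = -1 → non-residue.
(4/41) = +1 → QR.
(10/41) = +1 → QR.
(38/41) = -1 → non-residue.
Total quadratic residues among the 4: 2.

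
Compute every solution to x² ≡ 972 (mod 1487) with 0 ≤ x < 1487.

719, 768

Since 1487 ≡ 3 (mod 4), a square root of 972 is 972^((1487+1)/4) = 972^372 mod 1487.
Repeated squaring: 972^2≡539, 972^4≡556, 972^8≡1327, 972^16≡321, 972^32≡438, 972^64≡21, 972^128≡441, 972^256≡1171 (mod 1487).
972^372 = 972^(256+64+32+16+4) ≡ 768 (mod 1487).
Check: 768² = 589824 ≡ 972 (mod 1487). The two roots are 719 and 768.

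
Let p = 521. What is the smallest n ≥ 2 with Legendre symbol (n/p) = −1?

(2/521) = +1, so 2 is a residue.
(3/521) = −1, so 3 is the smallest positive non-residue mod 521.

3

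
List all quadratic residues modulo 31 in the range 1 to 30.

Square k = 1,…,15 (k and 31−k give the same square):
1²=1, 2²=4, 3²=9, 4²=16, 5²=25, 6²≡5, 7²≡18, 8²≡2, 9²≡19, 10²≡7, 11²≡28, 12²≡20, 13²≡14, 14²≡10, 15²≡8 (mod 31).
So the quadratic residues mod 31 are {1, 2, 4, 5, 7, 8, 9, 10, 14, 16, 18, 19, 20, 25, 28}.

1,2,4,5,7,8,9,10,14,16,18,19,20,25,28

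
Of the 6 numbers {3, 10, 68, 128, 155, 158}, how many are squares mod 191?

(3/191) = +1 → QR.
(10/191) = +1 → QR.
(68/191) = +1 → QR.
(128/191) = +1 → QR.
(155/191) = -1 → non-residue.
(158/191) = +1 → QR.
Total quadratic residues among the 6: 5.

5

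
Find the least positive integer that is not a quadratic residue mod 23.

5

(2/23) = +1, so 2 is a residue.
(3/23) = +1, so 3 is a residue.
(4/23) = +1, so 4 is a residue.
(5/23) = −1, so 5 is the smallest positive non-residue mod 23.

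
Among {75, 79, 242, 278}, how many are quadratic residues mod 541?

(75/541) = +1 → QR.
(79/541) = +1 → QR.
(242/541) = -1 → non-residue.
(278/541) = -1 → non-residue.
Total quadratic residues among the 4: 2.

2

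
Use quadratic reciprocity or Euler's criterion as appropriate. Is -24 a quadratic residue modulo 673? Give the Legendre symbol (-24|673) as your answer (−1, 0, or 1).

Euler's criterion: (-24/673) ≡ 649^336 (mod 673).
649^2 ≡ 576 (mod 673)
649^4 ≡ 660 (mod 673)
649^8 ≡ 169 (mod 673)
649^16 ≡ 295 (mod 673)
649^32 ≡ 208 (mod 673)
649^64 ≡ 192 (mod 673)
649^128 ≡ 522 (mod 673)
649^256 ≡ 592 (mod 673)
649^336 = 649^(256+64+16) ≡ 1 (mod 673).
Result is 1, so (-24/673) = 1.

1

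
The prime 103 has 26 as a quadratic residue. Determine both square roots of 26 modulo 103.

51, 52

Since 103 ≡ 3 (mod 4), a square root of 26 is 26^((103+1)/4) = 26^26 mod 103.
Repeated squaring: 26^2≡58, 26^4≡68, 26^8≡92, 26^16≡18 (mod 103).
26^26 = 26^(16+8+2) ≡ 52 (mod 103).
Check: 52² = 2704 ≡ 26 (mod 103). The two roots are 51 and 52.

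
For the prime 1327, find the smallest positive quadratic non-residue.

(2/1327) = +1, so 2 is a residue.
(3/1327) = −1, so 3 is the smallest positive non-residue mod 1327.

3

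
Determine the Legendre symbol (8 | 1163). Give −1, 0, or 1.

Pull out 2^3: since 1163 ≡ 3 (mod 8), (2/1163) = -1, so (2/1163)^3 = -1.
Reached (1/1163) = 1. Collecting the sign flips along the way, the symbol is -1.

-1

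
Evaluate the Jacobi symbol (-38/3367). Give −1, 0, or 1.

1

First reduce: -38 ≡ 3329 (mod 3367).
Reciprocity: 3329 ≡ 1 and 3367 ≡ 3 (mod 4), so (3329/3367) = +(3367/3329).
Reduce top mod 3329: now compute (38/3329).
Pull out 2: since 3329 ≡ 1 (mod 8), (2/3329) = +1.
Reciprocity: 19 ≡ 3 and 3329 ≡ 1 (mod 4), so (19/3329) = +(3329/19).
Reduce top mod 19: now compute (4/19).
Pull out 2^2: since 19 ≡ 3 (mod 8), (2/19) = -1, so (2/19)^2 = +1.
Reached (1/19) = 1. Collecting the sign flips along the way, the symbol is +1.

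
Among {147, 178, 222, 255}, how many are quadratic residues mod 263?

(147/263) = +1 → QR.
(178/263) = +1 → QR.
(222/263) = +1 → QR.
(255/263) = -1 → non-residue.
Total quadratic residues among the 4: 3.

3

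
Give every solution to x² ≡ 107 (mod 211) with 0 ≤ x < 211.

23, 188

Since 211 ≡ 3 (mod 4), a square root of 107 is 107^((211+1)/4) = 107^53 mod 211.
Repeated squaring: 107^2≡55, 107^4≡71, 107^8≡188, 107^16≡107, 107^32≡55 (mod 211).
107^53 = 107^(32+16+4+1) ≡ 188 (mod 211).
Check: 188² = 35344 ≡ 107 (mod 211). The two roots are 23 and 188.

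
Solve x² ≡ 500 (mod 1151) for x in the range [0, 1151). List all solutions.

Since 1151 ≡ 3 (mod 4), a square root of 500 is 500^((1151+1)/4) = 500^288 mod 1151.
Repeated squaring: 500^2≡233, 500^4≡192, 500^8≡32, 500^16≡1024, 500^32≡15, 500^64≡225, 500^128≡1132, 500^256≡361 (mod 1151).
500^288 = 500^(256+32) ≡ 811 (mod 1151).
Check: 811² = 657721 ≡ 500 (mod 1151). The two roots are 340 and 811.

340, 811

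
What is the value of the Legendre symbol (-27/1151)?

Euler's criterion: (-27/1151) ≡ 1124^575 (mod 1151).
1124^2 ≡ 729 (mod 1151)
1124^4 ≡ 830 (mod 1151)
1124^8 ≡ 602 (mod 1151)
1124^16 ≡ 990 (mod 1151)
1124^32 ≡ 599 (mod 1151)
1124^64 ≡ 840 (mod 1151)
1124^128 ≡ 37 (mod 1151)
1124^256 ≡ 218 (mod 1151)
1124^512 ≡ 333 (mod 1151)
1124^575 = 1124^(512+32+16+8+4+2+1) ≡ 1150 (mod 1151).
Result is 1150 ≡ −1, so (-27/1151) = −1.

-1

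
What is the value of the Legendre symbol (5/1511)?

Reciprocity: 5 ≡ 1 and 1511 ≡ 3 (mod 4), so (5/1511) = +(1511/5).
Reduce top mod 5: now compute (1/5).
Reached (1/5) = 1. Collecting the sign flips along the way, the symbol is +1.

1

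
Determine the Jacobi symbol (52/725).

Pull out 2^2: since 725 ≡ 5 (mod 8), (2/725) = -1, so (2/725)^2 = +1.
Reciprocity: 13 ≡ 1 and 725 ≡ 1 (mod 4), so (13/725) = +(725/13).
Reduce top mod 13: now compute (10/13).
Pull out 2: since 13 ≡ 5 (mod 8), (2/13) = -1.
Reciprocity: 5 ≡ 1 and 13 ≡ 1 (mod 4), so (5/13) = +(13/5).
Reduce top mod 5: now compute (3/5).
Reciprocity: 3 ≡ 3 and 5 ≡ 1 (mod 4), so (3/5) = +(5/3).
Reduce top mod 3: now compute (2/3).
Pull out 2: since 3 ≡ 3 (mod 8), (2/3) = -1.
Reached (1/3) = 1. Collecting the sign flips along the way, the symbol is +1.

1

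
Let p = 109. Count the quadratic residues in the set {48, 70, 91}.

(48/109) = +1 → QR.
(70/109) = -1 → non-residue.
(91/109) = -1 → non-residue.
Total quadratic residues among the 3: 1.

1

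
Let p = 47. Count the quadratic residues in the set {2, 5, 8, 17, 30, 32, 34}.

(2/47) = +1 → QR.
(5/47) = -1 → non-residue.
(8/47) = +1 → QR.
(17/47) = +1 → QR.
(30/47) = -1 → non-residue.
(32/47) = +1 → QR.
(34/47) = +1 → QR.
Total quadratic residues among the 7: 5.

5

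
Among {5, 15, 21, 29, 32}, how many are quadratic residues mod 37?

(5/37) = -1 → non-residue.
(15/37) = -1 → non-residue.
(21/37) = +1 → QR.
(29/37) = -1 → non-residue.
(32/37) = -1 → non-residue.
Total quadratic residues among the 5: 1.

1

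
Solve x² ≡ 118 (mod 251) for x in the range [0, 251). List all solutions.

108, 143

Since 251 ≡ 3 (mod 4), a square root of 118 is 118^((251+1)/4) = 118^63 mod 251.
Repeated squaring: 118^2≡119, 118^4≡105, 118^8≡232, 118^16≡110, 118^32≡52 (mod 251).
118^63 = 118^(32+16+8+4+2+1) ≡ 108 (mod 251).
Check: 108² = 11664 ≡ 118 (mod 251). The two roots are 108 and 143.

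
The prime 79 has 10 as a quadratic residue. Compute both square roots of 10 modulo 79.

Since 79 ≡ 3 (mod 4), a square root of 10 is 10^((79+1)/4) = 10^20 mod 79.
Repeated squaring: 10^2≡21, 10^4≡46, 10^8≡62, 10^16≡52 (mod 79).
10^20 = 10^(16+4) ≡ 22 (mod 79).
Check: 22² = 484 ≡ 10 (mod 79). The two roots are 22 and 57.

22, 57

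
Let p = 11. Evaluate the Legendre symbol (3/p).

1

Euler's criterion: (3/11) ≡ 3^5 (mod 11).
3^2 ≡ 9 (mod 11)
3^4 ≡ 4 (mod 11)
3^5 = 3^(4+1) ≡ 1 (mod 11).
Result is 1, so (3/11) = 1.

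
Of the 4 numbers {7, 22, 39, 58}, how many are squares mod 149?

(7/149) = +1 → QR.
(22/149) = +1 → QR.
(39/149) = +1 → QR.
(58/149) = -1 → non-residue.
Total quadratic residues among the 4: 3.

3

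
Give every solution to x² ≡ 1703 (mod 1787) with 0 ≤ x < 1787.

Since 1787 ≡ 3 (mod 4), a square root of 1703 is 1703^((1787+1)/4) = 1703^447 mod 1787.
Repeated squaring: 1703^2≡1695, 1703^4≡1316, 1703^8≡253, 1703^16≡1464, 1703^32≡683, 1703^64≡82, 1703^128≡1363, 1703^256≡1076 (mod 1787).
1703^447 = 1703^(256+128+32+16+8+4+2+1) ≡ 824 (mod 1787).
Check: 824² = 678976 ≡ 1703 (mod 1787). The two roots are 824 and 963.

824, 963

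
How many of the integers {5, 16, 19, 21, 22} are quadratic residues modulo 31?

(5/31) = +1 → QR.
(16/31) = +1 → QR.
(19/31) = +1 → QR.
(21/31) = -1 → non-residue.
(22/31) = -1 → non-residue.
Total quadratic residues among the 5: 3.

3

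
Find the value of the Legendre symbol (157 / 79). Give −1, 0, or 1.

Euler's criterion: (157/79) ≡ 78^39 (mod 79).
78^2 ≡ 1 (mod 79)
78^4 ≡ 1 (mod 79)
78^8 ≡ 1 (mod 79)
78^16 ≡ 1 (mod 79)
78^32 ≡ 1 (mod 79)
78^39 = 78^(32+4+2+1) ≡ 78 (mod 79).
Result is 78 ≡ −1, so (157/79) = −1.

-1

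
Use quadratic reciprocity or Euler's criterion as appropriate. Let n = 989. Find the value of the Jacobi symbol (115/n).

Reciprocity: 115 ≡ 3 and 989 ≡ 1 (mod 4), so (115/989) = +(989/115).
Reduce top mod 115: now compute (69/115).
Reciprocity: 69 ≡ 1 and 115 ≡ 3 (mod 4), so (69/115) = +(115/69).
Reduce top mod 69: now compute (46/69).
Pull out 2: since 69 ≡ 5 (mod 8), (2/69) = -1.
Reciprocity: 23 ≡ 3 and 69 ≡ 1 (mod 4), so (23/69) = +(69/23).
Reduce top mod 23: now compute (0/23).
Top reduces to 0: gcd > 1, so the symbol is 0.

0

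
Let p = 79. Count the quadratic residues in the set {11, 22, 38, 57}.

(11/79) = +1 → QR.
(22/79) = +1 → QR.
(38/79) = +1 → QR.
(57/79) = -1 → non-residue.
Total quadratic residues among the 4: 3.

3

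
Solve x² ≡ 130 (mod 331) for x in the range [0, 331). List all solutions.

46, 285

Since 331 ≡ 3 (mod 4), a square root of 130 is 130^((331+1)/4) = 130^83 mod 331.
Repeated squaring: 130^2≡19, 130^4≡30, 130^8≡238, 130^16≡43, 130^32≡194, 130^64≡233 (mod 331).
130^83 = 130^(64+16+2+1) ≡ 46 (mod 331).
Check: 46² = 2116 ≡ 130 (mod 331). The two roots are 46 and 285.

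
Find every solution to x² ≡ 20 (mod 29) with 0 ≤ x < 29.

29 ≡ 1 (mod 4), so we find a root by search.
Trying successive values, 7² = 49 ≡ 20 (mod 29). The other root is 29 − 7 = 22.

7, 22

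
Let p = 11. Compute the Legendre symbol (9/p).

Reciprocity: 9 ≡ 1 and 11 ≡ 3 (mod 4), so (9/11) = +(11/9).
Reduce top mod 9: now compute (2/9).
Pull out 2: since 9 ≡ 1 (mod 8), (2/9) = +1.
Reached (1/9) = 1. Collecting the sign flips along the way, the symbol is +1.

1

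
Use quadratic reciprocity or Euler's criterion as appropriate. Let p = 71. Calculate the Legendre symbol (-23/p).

1

First reduce: -23 ≡ 48 (mod 71).
Pull out 2^4: since 71 ≡ 7 (mod 8), (2/71) = +1, so (2/71)^4 = +1.
Reciprocity: 3 ≡ 3 and 71 ≡ 3 (mod 4), so (3/71) = −(71/3).
Reduce top mod 3: now compute (2/3).
Pull out 2: since 3 ≡ 3 (mod 8), (2/3) = -1.
Reached (1/3) = 1. Collecting the sign flips along the way, the symbol is +1.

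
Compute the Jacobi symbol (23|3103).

1

Reciprocity: 23 ≡ 3 and 3103 ≡ 3 (mod 4), so (23/3103) = −(3103/23).
Reduce top mod 23: now compute (21/23).
Reciprocity: 21 ≡ 1 and 23 ≡ 3 (mod 4), so (21/23) = +(23/21).
Reduce top mod 21: now compute (2/21).
Pull out 2: since 21 ≡ 5 (mod 8), (2/21) = -1.
Reached (1/21) = 1. Collecting the sign flips along the way, the symbol is +1.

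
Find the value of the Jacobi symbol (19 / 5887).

Reciprocity: 19 ≡ 3 and 5887 ≡ 3 (mod 4), so (19/5887) = −(5887/19).
Reduce top mod 19: now compute (16/19).
Pull out 2^4: since 19 ≡ 3 (mod 8), (2/19) = -1, so (2/19)^4 = +1.
Reached (1/19) = 1. Collecting the sign flips along the way, the symbol is -1.

-1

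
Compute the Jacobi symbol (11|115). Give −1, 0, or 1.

-1

Reciprocity: 11 ≡ 3 and 115 ≡ 3 (mod 4), so (11/115) = −(115/11).
Reduce top mod 11: now compute (5/11).
Reciprocity: 5 ≡ 1 and 11 ≡ 3 (mod 4), so (5/11) = +(11/5).
Reduce top mod 5: now compute (1/5).
Reached (1/5) = 1. Collecting the sign flips along the way, the symbol is -1.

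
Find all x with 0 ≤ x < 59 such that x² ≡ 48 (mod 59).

Since 59 ≡ 3 (mod 4), a square root of 48 is 48^((59+1)/4) = 48^15 mod 59.
Repeated squaring: 48^2≡3, 48^4≡9, 48^8≡22 (mod 59).
48^15 = 48^(8+4+2+1) ≡ 15 (mod 59).
Check: 15² = 225 ≡ 48 (mod 59). The two roots are 15 and 44.

15, 44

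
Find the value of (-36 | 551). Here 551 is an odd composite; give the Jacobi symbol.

-1

First reduce: -36 ≡ 515 (mod 551).
Reciprocity: 515 ≡ 3 and 551 ≡ 3 (mod 4), so (515/551) = −(551/515).
Reduce top mod 515: now compute (36/515).
Pull out 2^2: since 515 ≡ 3 (mod 8), (2/515) = -1, so (2/515)^2 = +1.
Reciprocity: 9 ≡ 1 and 515 ≡ 3 (mod 4), so (9/515) = +(515/9).
Reduce top mod 9: now compute (2/9).
Pull out 2: since 9 ≡ 1 (mod 8), (2/9) = +1.
Reached (1/9) = 1. Collecting the sign flips along the way, the symbol is -1.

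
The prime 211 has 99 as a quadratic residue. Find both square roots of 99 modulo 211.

Since 211 ≡ 3 (mod 4), a square root of 99 is 99^((211+1)/4) = 99^53 mod 211.
Repeated squaring: 99^2≡95, 99^4≡163, 99^8≡194, 99^16≡78, 99^32≡176 (mod 211).
99^53 = 99^(32+16+4+1) ≡ 47 (mod 211).
Check: 47² = 2209 ≡ 99 (mod 211). The two roots are 47 and 164.

47, 164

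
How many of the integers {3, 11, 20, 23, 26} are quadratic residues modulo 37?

3

(3/37) = +1 → QR.
(11/37) = +1 → QR.
(20/37) = -1 → non-residue.
(23/37) = -1 → non-residue.
(26/37) = +1 → QR.
Total quadratic residues among the 5: 3.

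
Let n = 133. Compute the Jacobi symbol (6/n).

Pull out 2: since 133 ≡ 5 (mod 8), (2/133) = -1.
Reciprocity: 3 ≡ 3 and 133 ≡ 1 (mod 4), so (3/133) = +(133/3).
Reduce top mod 3: now compute (1/3).
Reached (1/3) = 1. Collecting the sign flips along the way, the symbol is -1.

-1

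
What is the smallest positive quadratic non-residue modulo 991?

(2/991) = +1, so 2 is a residue.
(3/991) = −1, so 3 is the smallest positive non-residue mod 991.

3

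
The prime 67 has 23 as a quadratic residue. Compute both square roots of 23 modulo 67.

31, 36

Since 67 ≡ 3 (mod 4), a square root of 23 is 23^((67+1)/4) = 23^17 mod 67.
Repeated squaring: 23^2≡60, 23^4≡49, 23^8≡56, 23^16≡54 (mod 67).
23^17 = 23^(16+1) ≡ 36 (mod 67).
Check: 36² = 1296 ≡ 23 (mod 67). The two roots are 31 and 36.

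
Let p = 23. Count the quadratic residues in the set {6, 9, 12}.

(6/23) = +1 → QR.
(9/23) = +1 → QR.
(12/23) = +1 → QR.
Total quadratic residues among the 3: 3.

3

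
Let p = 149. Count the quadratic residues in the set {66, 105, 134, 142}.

1

(66/149) = -1 → non-residue.
(105/149) = -1 → non-residue.
(134/149) = -1 → non-residue.
(142/149) = +1 → QR.
Total quadratic residues among the 4: 1.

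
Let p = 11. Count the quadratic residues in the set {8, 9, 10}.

(8/11) = -1 → non-residue.
(9/11) = +1 → QR.
(10/11) = -1 → non-residue.
Total quadratic residues among the 3: 1.

1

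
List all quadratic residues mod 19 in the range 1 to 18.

Square k = 1,…,9 (k and 19−k give the same square):
1²=1, 2²=4, 3²=9, 4²=16, 5²≡6, 6²≡17, 7²≡11, 8²≡7, 9²≡5 (mod 19).
So the quadratic residues mod 19 are {1, 4, 5, 6, 7, 9, 11, 16, 17}.

1 4 5 6 7 9 11 16 17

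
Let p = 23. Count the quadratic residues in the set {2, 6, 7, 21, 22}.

2

(2/23) = +1 → QR.
(6/23) = +1 → QR.
(7/23) = -1 → non-residue.
(21/23) = -1 → non-residue.
(22/23) = -1 → non-residue.
Total quadratic residues among the 5: 2.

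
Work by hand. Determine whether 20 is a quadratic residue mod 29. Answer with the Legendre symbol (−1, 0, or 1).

1

Pull out 2^2: since 29 ≡ 5 (mod 8), (2/29) = -1, so (2/29)^2 = +1.
Reciprocity: 5 ≡ 1 and 29 ≡ 1 (mod 4), so (5/29) = +(29/5).
Reduce top mod 5: now compute (4/5).
Pull out 2^2: since 5 ≡ 5 (mod 8), (2/5) = -1, so (2/5)^2 = +1.
Reached (1/5) = 1. Collecting the sign flips along the way, the symbol is +1.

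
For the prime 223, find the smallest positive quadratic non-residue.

(2/223) = +1, so 2 is a residue.
(3/223) = −1, so 3 is the smallest positive non-residue mod 223.

3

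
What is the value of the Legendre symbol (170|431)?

Euler's criterion: (170/431) ≡ 170^215 (mod 431).
170^2 ≡ 23 (mod 431)
170^4 ≡ 98 (mod 431)
170^8 ≡ 122 (mod 431)
170^16 ≡ 230 (mod 431)
170^32 ≡ 318 (mod 431)
170^64 ≡ 270 (mod 431)
170^128 ≡ 61 (mod 431)
170^215 = 170^(128+64+16+4+2+1) ≡ 430 (mod 431).
Result is 430 ≡ −1, so (170/431) = −1.

-1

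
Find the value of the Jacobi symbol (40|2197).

Pull out 2^3: since 2197 ≡ 5 (mod 8), (2/2197) = -1, so (2/2197)^3 = -1.
Reciprocity: 5 ≡ 1 and 2197 ≡ 1 (mod 4), so (5/2197) = +(2197/5).
Reduce top mod 5: now compute (2/5).
Pull out 2: since 5 ≡ 5 (mod 8), (2/5) = -1.
Reached (1/5) = 1. Collecting the sign flips along the way, the symbol is +1.

1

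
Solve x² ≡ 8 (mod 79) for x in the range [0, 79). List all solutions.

18, 61

Since 79 ≡ 3 (mod 4), a square root of 8 is 8^((79+1)/4) = 8^20 mod 79.
Repeated squaring: 8^2≡64, 8^4≡67, 8^8≡65, 8^16≡38 (mod 79).
8^20 = 8^(16+4) ≡ 18 (mod 79).
Check: 18² = 324 ≡ 8 (mod 79). The two roots are 18 and 61.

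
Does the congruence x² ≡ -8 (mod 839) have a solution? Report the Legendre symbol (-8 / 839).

-1

First reduce: -8 ≡ 831 (mod 839).
Reciprocity: 831 ≡ 3 and 839 ≡ 3 (mod 4), so (831/839) = −(839/831).
Reduce top mod 831: now compute (8/831).
Pull out 2^3: since 831 ≡ 7 (mod 8), (2/831) = +1, so (2/831)^3 = +1.
Reached (1/831) = 1. Collecting the sign flips along the way, the symbol is -1.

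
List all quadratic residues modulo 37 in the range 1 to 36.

1 3 4 7 9 10 11 12 16 21 25 26 27 28 30 33 34 36

Square k = 1,…,18 (k and 37−k give the same square):
1²=1, 2²=4, 3²=9, 4²=16, 5²=25, 6²=36, 7²≡12, 8²≡27, 9²≡7, 10²≡26, 11²≡10, 12²≡33, 13²≡21, 14²≡11, 15²≡3, 16²≡34, 17²≡30, 18²≡28 (mod 37).
So the quadratic residues mod 37 are {1, 3, 4, 7, 9, 10, 11, 12, 16, 21, 25, 26, 27, 28, 30, 33, 34, 36}.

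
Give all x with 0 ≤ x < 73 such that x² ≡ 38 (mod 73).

73 ≡ 1 (mod 4), so we find a root by search.
Trying successive values, 29² = 841 ≡ 38 (mod 73). The other root is 73 − 29 = 44.

29, 44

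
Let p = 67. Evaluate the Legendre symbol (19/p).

1

Euler's criterion: (19/67) ≡ 19^33 (mod 67).
19^2 ≡ 26 (mod 67)
19^4 ≡ 6 (mod 67)
19^8 ≡ 36 (mod 67)
19^16 ≡ 23 (mod 67)
19^32 ≡ 60 (mod 67)
19^33 = 19^(32+1) ≡ 1 (mod 67).
Result is 1, so (19/67) = 1.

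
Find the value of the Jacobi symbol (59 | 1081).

1

Reciprocity: 59 ≡ 3 and 1081 ≡ 1 (mod 4), so (59/1081) = +(1081/59).
Reduce top mod 59: now compute (19/59).
Reciprocity: 19 ≡ 3 and 59 ≡ 3 (mod 4), so (19/59) = −(59/19).
Reduce top mod 19: now compute (2/19).
Pull out 2: since 19 ≡ 3 (mod 8), (2/19) = -1.
Reached (1/19) = 1. Collecting the sign flips along the way, the symbol is +1.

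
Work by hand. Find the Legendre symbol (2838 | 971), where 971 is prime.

-1

First reduce: 2838 ≡ 896 (mod 971).
Pull out 2^7: since 971 ≡ 3 (mod 8), (2/971) = -1, so (2/971)^7 = -1.
Reciprocity: 7 ≡ 3 and 971 ≡ 3 (mod 4), so (7/971) = −(971/7).
Reduce top mod 7: now compute (5/7).
Reciprocity: 5 ≡ 1 and 7 ≡ 3 (mod 4), so (5/7) = +(7/5).
Reduce top mod 5: now compute (2/5).
Pull out 2: since 5 ≡ 5 (mod 8), (2/5) = -1.
Reached (1/5) = 1. Collecting the sign flips along the way, the symbol is -1.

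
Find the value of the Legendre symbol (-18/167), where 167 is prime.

-1

Euler's criterion: (-18/167) ≡ 149^83 (mod 167).
149^2 ≡ 157 (mod 167)
149^4 ≡ 100 (mod 167)
149^8 ≡ 147 (mod 167)
149^16 ≡ 66 (mod 167)
149^32 ≡ 14 (mod 167)
149^64 ≡ 29 (mod 167)
149^83 = 149^(64+16+2+1) ≡ 166 (mod 167).
Result is 166 ≡ −1, so (-18/167) = −1.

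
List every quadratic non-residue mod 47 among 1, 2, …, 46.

Square k = 1,…,23 (k and 47−k give the same square):
1²=1, 2²=4, 3²=9, 4²=16, 5²=25, 6²=36, 7²≡2, 8²≡17, 9²≡34, 10²≡6, 11²≡27, 12²≡3, 13²≡28, 14²≡8, 15²≡37, 16²≡21, 17²≡7, 18²≡42, 19²≡32, 20²≡24, 21²≡18, 22²≡14, 23²≡12 (mod 47).
The residues are {1, 2, 3, 4, 6, 7, 8, 9, 12, 14, 16, 17, 18, 21, 24, 25, 27, 28, 32, 34, 36, 37, 42}; the non-residues are the remaining 23 nonzero classes.

5 10 11 13 15 19 20 22 23 26 29 30 31 33 35 38 39 40 41 43 44 45 46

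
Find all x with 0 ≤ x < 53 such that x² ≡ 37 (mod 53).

53 ≡ 1 (mod 4), so we find a root by search.
Trying successive values, 14² = 196 ≡ 37 (mod 53). The other root is 53 − 14 = 39.

14, 39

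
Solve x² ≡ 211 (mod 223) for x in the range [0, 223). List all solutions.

65, 158

Since 223 ≡ 3 (mod 4), a square root of 211 is 211^((223+1)/4) = 211^56 mod 223.
Repeated squaring: 211^2≡144, 211^4≡220, 211^8≡9, 211^16≡81, 211^32≡94 (mod 223).
211^56 = 211^(32+16+8) ≡ 65 (mod 223).
Check: 65² = 4225 ≡ 211 (mod 223). The two roots are 65 and 158.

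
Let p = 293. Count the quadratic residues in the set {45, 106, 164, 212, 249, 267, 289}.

(45/293) = -1 → non-residue.
(106/293) = -1 → non-residue.
(164/293) = -1 → non-residue.
(212/293) = +1 → QR.
(249/293) = -1 → non-residue.
(267/293) = +1 → QR.
(289/293) = +1 → QR.
Total quadratic residues among the 7: 3.

3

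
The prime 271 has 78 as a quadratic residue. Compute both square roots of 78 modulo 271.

112, 159

Since 271 ≡ 3 (mod 4), a square root of 78 is 78^((271+1)/4) = 78^68 mod 271.
Repeated squaring: 78^2≡122, 78^4≡250, 78^8≡170, 78^16≡174, 78^32≡195, 78^64≡85 (mod 271).
78^68 = 78^(64+4) ≡ 112 (mod 271).
Check: 112² = 12544 ≡ 78 (mod 271). The two roots are 112 and 159.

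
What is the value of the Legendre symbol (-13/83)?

1

First reduce: -13 ≡ 70 (mod 83).
Pull out 2: since 83 ≡ 3 (mod 8), (2/83) = -1.
Reciprocity: 35 ≡ 3 and 83 ≡ 3 (mod 4), so (35/83) = −(83/35).
Reduce top mod 35: now compute (13/35).
Reciprocity: 13 ≡ 1 and 35 ≡ 3 (mod 4), so (13/35) = +(35/13).
Reduce top mod 13: now compute (9/13).
Reciprocity: 9 ≡ 1 and 13 ≡ 1 (mod 4), so (9/13) = +(13/9).
Reduce top mod 9: now compute (4/9).
Pull out 2^2: since 9 ≡ 1 (mod 8), (2/9) = +1, so (2/9)^2 = +1.
Reached (1/9) = 1. Collecting the sign flips along the way, the symbol is +1.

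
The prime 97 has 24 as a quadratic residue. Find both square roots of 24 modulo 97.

11, 86

97 ≡ 1 (mod 4), so we find a root by search.
Trying successive values, 11² = 121 ≡ 24 (mod 97). The other root is 97 − 11 = 86.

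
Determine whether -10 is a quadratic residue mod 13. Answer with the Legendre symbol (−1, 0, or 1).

First reduce: -10 ≡ 3 (mod 13).
Reciprocity: 3 ≡ 3 and 13 ≡ 1 (mod 4), so (3/13) = +(13/3).
Reduce top mod 3: now compute (1/3).
Reached (1/3) = 1. Collecting the sign flips along the way, the symbol is +1.

1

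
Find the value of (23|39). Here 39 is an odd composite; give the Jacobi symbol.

Reciprocity: 23 ≡ 3 and 39 ≡ 3 (mod 4), so (23/39) = −(39/23).
Reduce top mod 23: now compute (16/23).
Pull out 2^4: since 23 ≡ 7 (mod 8), (2/23) = +1, so (2/23)^4 = +1.
Reached (1/23) = 1. Collecting the sign flips along the way, the symbol is -1.

-1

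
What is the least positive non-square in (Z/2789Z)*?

(2/2789) = −1, so 2 is the smallest positive non-residue mod 2789.

2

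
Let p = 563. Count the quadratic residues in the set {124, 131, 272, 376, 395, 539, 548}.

(124/563) = -1 → non-residue.
(131/563) = -1 → non-residue.
(272/563) = +1 → QR.
(376/563) = -1 → non-residue.
(395/563) = +1 → QR.
(539/563) = +1 → QR.
(548/563) = +1 → QR.
Total quadratic residues among the 7: 4.

4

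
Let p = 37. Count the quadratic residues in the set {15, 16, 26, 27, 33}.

(15/37) = -1 → non-residue.
(16/37) = +1 → QR.
(26/37) = +1 → QR.
(27/37) = +1 → QR.
(33/37) = +1 → QR.
Total quadratic residues among the 5: 4.

4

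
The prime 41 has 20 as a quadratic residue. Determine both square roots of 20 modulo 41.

41 ≡ 1 (mod 4), so we find a root by search.
Trying successive values, 15² = 225 ≡ 20 (mod 41). The other root is 41 − 15 = 26.

15, 26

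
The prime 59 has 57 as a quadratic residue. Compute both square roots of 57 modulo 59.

23, 36

Since 59 ≡ 3 (mod 4), a square root of 57 is 57^((59+1)/4) = 57^15 mod 59.
Repeated squaring: 57^2≡4, 57^4≡16, 57^8≡20 (mod 59).
57^15 = 57^(8+4+2+1) ≡ 36 (mod 59).
Check: 36² = 1296 ≡ 57 (mod 59). The two roots are 23 and 36.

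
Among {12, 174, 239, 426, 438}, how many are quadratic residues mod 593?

0

(12/593) = -1 → non-residue.
(174/593) = -1 → non-residue.
(239/593) = -1 → non-residue.
(426/593) = -1 → non-residue.
(438/593) = -1 → non-residue.
Total quadratic residues among the 5: 0.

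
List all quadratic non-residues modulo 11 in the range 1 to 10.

Square k = 1,…,5 (k and 11−k give the same square):
1²=1, 2²=4, 3²=9, 4²≡5, 5²≡3 (mod 11).
The residues are {1, 3, 4, 5, 9}; the non-residues are the remaining 5 nonzero classes.

2, 6, 7, 8, 10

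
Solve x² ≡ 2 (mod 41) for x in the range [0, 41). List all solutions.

17, 24

41 ≡ 1 (mod 4), so we find a root by search.
Trying successive values, 17² = 289 ≡ 2 (mod 41). The other root is 41 − 17 = 24.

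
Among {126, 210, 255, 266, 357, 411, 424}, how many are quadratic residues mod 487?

(126/487) = -1 → non-residue.
(210/487) = -1 → non-residue.
(255/487) = -1 → non-residue.
(266/487) = -1 → non-residue.
(357/487) = -1 → non-residue.
(411/487) = -1 → non-residue.
(424/487) = +1 → QR.
Total quadratic residues among the 7: 1.

1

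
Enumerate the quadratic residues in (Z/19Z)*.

Square k = 1,…,9 (k and 19−k give the same square):
1²=1, 2²=4, 3²=9, 4²=16, 5²≡6, 6²≡17, 7²≡11, 8²≡7, 9²≡5 (mod 19).
So the quadratic residues mod 19 are {1, 4, 5, 6, 7, 9, 11, 16, 17}.

1,4,5,6,7,9,11,16,17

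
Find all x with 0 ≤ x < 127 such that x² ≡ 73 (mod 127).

33, 94

Since 127 ≡ 3 (mod 4), a square root of 73 is 73^((127+1)/4) = 73^32 mod 127.
Repeated squaring: 73^2≡122, 73^4≡25, 73^8≡117, 73^16≡100, 73^32≡94 (mod 127).
73^32 = 73^(32) ≡ 94 (mod 127).
Check: 94² = 8836 ≡ 73 (mod 127). The two roots are 33 and 94.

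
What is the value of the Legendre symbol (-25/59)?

-1

Euler's criterion: (-25/59) ≡ 34^29 (mod 59).
34^2 ≡ 35 (mod 59)
34^4 ≡ 45 (mod 59)
34^8 ≡ 19 (mod 59)
34^16 ≡ 7 (mod 59)
34^29 = 34^(16+8+4+1) ≡ 58 (mod 59).
Result is 58 ≡ −1, so (-25/59) = −1.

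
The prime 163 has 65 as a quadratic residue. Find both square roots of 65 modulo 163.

37, 126

Since 163 ≡ 3 (mod 4), a square root of 65 is 65^((163+1)/4) = 65^41 mod 163.
Repeated squaring: 65^2≡150, 65^4≡6, 65^8≡36, 65^16≡155, 65^32≡64 (mod 163).
65^41 = 65^(32+8+1) ≡ 126 (mod 163).
Check: 126² = 15876 ≡ 65 (mod 163). The two roots are 37 and 126.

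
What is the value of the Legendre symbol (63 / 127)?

Euler's criterion: (63/127) ≡ 63^63 (mod 127).
63^2 ≡ 32 (mod 127)
63^4 ≡ 8 (mod 127)
63^8 ≡ 64 (mod 127)
63^16 ≡ 32 (mod 127)
63^32 ≡ 8 (mod 127)
63^63 = 63^(32+16+8+4+2+1) ≡ 126 (mod 127).
Result is 126 ≡ −1, so (63/127) = −1.

-1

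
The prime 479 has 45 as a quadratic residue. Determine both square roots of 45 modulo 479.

66, 413

Since 479 ≡ 3 (mod 4), a square root of 45 is 45^((479+1)/4) = 45^120 mod 479.
Repeated squaring: 45^2≡109, 45^4≡385, 45^8≡214, 45^16≡291, 45^32≡377, 45^64≡345 (mod 479).
45^120 = 45^(64+32+16+8) ≡ 66 (mod 479).
Check: 66² = 4356 ≡ 45 (mod 479). The two roots are 66 and 413.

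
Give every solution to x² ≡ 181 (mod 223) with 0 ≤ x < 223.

36, 187

Since 223 ≡ 3 (mod 4), a square root of 181 is 181^((223+1)/4) = 181^56 mod 223.
Repeated squaring: 181^2≡203, 181^4≡177, 181^8≡109, 181^16≡62, 181^32≡53 (mod 223).
181^56 = 181^(32+16+8) ≡ 36 (mod 223).
Check: 36² = 1296 ≡ 181 (mod 223). The two roots are 36 and 187.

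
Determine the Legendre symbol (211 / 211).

0

First reduce: 211 ≡ 0 (mod 211).
Top reduces to 0: gcd > 1, so the symbol is 0.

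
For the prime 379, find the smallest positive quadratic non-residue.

(2/379) = −1, so 2 is the smallest positive non-residue mod 379.

2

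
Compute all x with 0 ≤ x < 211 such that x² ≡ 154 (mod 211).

24, 187

Since 211 ≡ 3 (mod 4), a square root of 154 is 154^((211+1)/4) = 154^53 mod 211.
Repeated squaring: 154^2≡84, 154^4≡93, 154^8≡209, 154^16≡4, 154^32≡16 (mod 211).
154^53 = 154^(32+16+4+1) ≡ 24 (mod 211).
Check: 24² = 576 ≡ 154 (mod 211). The two roots are 24 and 187.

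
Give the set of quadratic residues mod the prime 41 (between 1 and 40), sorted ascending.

1 2 4 5 8 9 10 16 18 20 21 23 25 31 32 33 36 37 39 40

Square k = 1,…,20 (k and 41−k give the same square):
1²=1, 2²=4, 3²=9, 4²=16, 5²=25, 6²=36, 7²≡8, 8²≡23, 9²≡40, 10²≡18, 11²≡39, 12²≡21, 13²≡5, 14²≡32, 15²≡20, 16²≡10, 17²≡2, 18²≡37, 19²≡33, 20²≡31 (mod 41).
So the quadratic residues mod 41 are {1, 2, 4, 5, 8, 9, 10, 16, 18, 20, 21, 23, 25, 31, 32, 33, 36, 37, 39, 40}.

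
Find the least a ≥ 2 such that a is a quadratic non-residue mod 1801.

(2/1801) = +1, so 2 is a residue.
(3/1801) = +1, so 3 is a residue.
(4/1801) = +1, so 4 is a residue.
(5/1801) = +1, so 5 is a residue.
(6/1801) = +1, so 6 is a residue.
(7/1801) = +1, so 7 is a residue.
(8/1801) = +1, so 8 is a residue.
(9/1801) = +1, so 9 is a residue.
(10/1801) = +1, so 10 is a residue.
(11/1801) = −1, so 11 is the smallest positive non-residue mod 1801.

11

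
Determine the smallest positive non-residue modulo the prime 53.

(2/53) = −1, so 2 is the smallest positive non-residue mod 53.

2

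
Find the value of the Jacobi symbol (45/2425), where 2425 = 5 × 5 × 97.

Reciprocity: 45 ≡ 1 and 2425 ≡ 1 (mod 4), so (45/2425) = +(2425/45).
Reduce top mod 45: now compute (40/45).
Pull out 2^3: since 45 ≡ 5 (mod 8), (2/45) = -1, so (2/45)^3 = -1.
Reciprocity: 5 ≡ 1 and 45 ≡ 1 (mod 4), so (5/45) = +(45/5).
Reduce top mod 5: now compute (0/5).
Top reduces to 0: gcd > 1, so the symbol is 0.

0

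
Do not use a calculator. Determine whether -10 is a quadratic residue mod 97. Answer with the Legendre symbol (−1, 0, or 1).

Euler's criterion: (-10/97) ≡ 87^48 (mod 97).
87^2 ≡ 3 (mod 97)
87^4 ≡ 9 (mod 97)
87^8 ≡ 81 (mod 97)
87^16 ≡ 62 (mod 97)
87^32 ≡ 61 (mod 97)
87^48 = 87^(32+16) ≡ 96 (mod 97).
Result is 96 ≡ −1, so (-10/97) = −1.

-1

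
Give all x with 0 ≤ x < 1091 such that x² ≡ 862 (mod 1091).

360, 731

Since 1091 ≡ 3 (mod 4), a square root of 862 is 862^((1091+1)/4) = 862^273 mod 1091.
Repeated squaring: 862^2≡73, 862^4≡965, 862^8≡602, 862^16≡192, 862^32≡861, 862^64≡532, 862^128≡455, 862^256≡826 (mod 1091).
862^273 = 862^(256+16+1) ≡ 731 (mod 1091).
Check: 731² = 534361 ≡ 862 (mod 1091). The two roots are 360 and 731.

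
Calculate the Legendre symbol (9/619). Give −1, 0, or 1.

Euler's criterion: (9/619) ≡ 9^309 (mod 619).
9^2 ≡ 81 (mod 619)
9^4 ≡ 371 (mod 619)
9^8 ≡ 223 (mod 619)
9^16 ≡ 209 (mod 619)
9^32 ≡ 351 (mod 619)
9^64 ≡ 20 (mod 619)
9^128 ≡ 400 (mod 619)
9^256 ≡ 298 (mod 619)
9^309 = 9^(256+32+16+4+1) ≡ 1 (mod 619).
Result is 1, so (9/619) = 1.

1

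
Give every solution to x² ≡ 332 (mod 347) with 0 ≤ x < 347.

Since 347 ≡ 3 (mod 4), a square root of 332 is 332^((347+1)/4) = 332^87 mod 347.
Repeated squaring: 332^2≡225, 332^4≡310, 332^8≡328, 332^16≡14, 332^32≡196, 332^64≡246 (mod 347).
332^87 = 332^(64+16+4+2+1) ≡ 129 (mod 347).
Check: 129² = 16641 ≡ 332 (mod 347). The two roots are 129 and 218.

129, 218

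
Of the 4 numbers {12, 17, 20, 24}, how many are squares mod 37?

1

(12/37) = +1 → QR.
(17/37) = -1 → non-residue.
(20/37) = -1 → non-residue.
(24/37) = -1 → non-residue.
Total quadratic residues among the 4: 1.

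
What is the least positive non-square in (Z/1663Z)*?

3

(2/1663) = +1, so 2 is a residue.
(3/1663) = −1, so 3 is the smallest positive non-residue mod 1663.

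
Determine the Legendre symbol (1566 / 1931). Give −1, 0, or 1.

1

Pull out 2: since 1931 ≡ 3 (mod 8), (2/1931) = -1.
Reciprocity: 783 ≡ 3 and 1931 ≡ 3 (mod 4), so (783/1931) = −(1931/783).
Reduce top mod 783: now compute (365/783).
Reciprocity: 365 ≡ 1 and 783 ≡ 3 (mod 4), so (365/783) = +(783/365).
Reduce top mod 365: now compute (53/365).
Reciprocity: 53 ≡ 1 and 365 ≡ 1 (mod 4), so (53/365) = +(365/53).
Reduce top mod 53: now compute (47/53).
Reciprocity: 47 ≡ 3 and 53 ≡ 1 (mod 4), so (47/53) = +(53/47).
Reduce top mod 47: now compute (6/47).
Pull out 2: since 47 ≡ 7 (mod 8), (2/47) = +1.
Reciprocity: 3 ≡ 3 and 47 ≡ 3 (mod 4), so (3/47) = −(47/3).
Reduce top mod 3: now compute (2/3).
Pull out 2: since 3 ≡ 3 (mod 8), (2/3) = -1.
Reached (1/3) = 1. Collecting the sign flips along the way, the symbol is +1.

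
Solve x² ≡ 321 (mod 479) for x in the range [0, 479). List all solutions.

Since 479 ≡ 3 (mod 4), a square root of 321 is 321^((479+1)/4) = 321^120 mod 479.
Repeated squaring: 321^2≡56, 321^4≡262, 321^8≡147, 321^16≡54, 321^32≡42, 321^64≡327 (mod 479).
321^120 = 321^(64+32+16+8) ≡ 92 (mod 479).
Check: 92² = 8464 ≡ 321 (mod 479). The two roots are 92 and 387.

92, 387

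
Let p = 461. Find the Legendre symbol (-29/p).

Euler's criterion: (-29/461) ≡ 432^230 (mod 461).
432^2 ≡ 380 (mod 461)
432^4 ≡ 107 (mod 461)
432^8 ≡ 385 (mod 461)
432^16 ≡ 244 (mod 461)
432^32 ≡ 67 (mod 461)
432^64 ≡ 340 (mod 461)
432^128 ≡ 350 (mod 461)
432^230 = 432^(128+64+32+4+2) ≡ 460 (mod 461).
Result is 460 ≡ −1, so (-29/461) = −1.

-1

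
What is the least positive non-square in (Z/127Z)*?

(2/127) = +1, so 2 is a residue.
(3/127) = −1, so 3 is the smallest positive non-residue mod 127.

3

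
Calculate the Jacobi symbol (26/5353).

Pull out 2: since 5353 ≡ 1 (mod 8), (2/5353) = +1.
Reciprocity: 13 ≡ 1 and 5353 ≡ 1 (mod 4), so (13/5353) = +(5353/13).
Reduce top mod 13: now compute (10/13).
Pull out 2: since 13 ≡ 5 (mod 8), (2/13) = -1.
Reciprocity: 5 ≡ 1 and 13 ≡ 1 (mod 4), so (5/13) = +(13/5).
Reduce top mod 5: now compute (3/5).
Reciprocity: 3 ≡ 3 and 5 ≡ 1 (mod 4), so (3/5) = +(5/3).
Reduce top mod 3: now compute (2/3).
Pull out 2: since 3 ≡ 3 (mod 8), (2/3) = -1.
Reached (1/3) = 1. Collecting the sign flips along the way, the symbol is +1.

1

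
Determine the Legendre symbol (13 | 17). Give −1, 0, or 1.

Reciprocity: 13 ≡ 1 and 17 ≡ 1 (mod 4), so (13/17) = +(17/13).
Reduce top mod 13: now compute (4/13).
Pull out 2^2: since 13 ≡ 5 (mod 8), (2/13) = -1, so (2/13)^2 = +1.
Reached (1/13) = 1. Collecting the sign flips along the way, the symbol is +1.

1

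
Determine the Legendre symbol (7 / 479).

1

Reciprocity: 7 ≡ 3 and 479 ≡ 3 (mod 4), so (7/479) = −(479/7).
Reduce top mod 7: now compute (3/7).
Reciprocity: 3 ≡ 3 and 7 ≡ 3 (mod 4), so (3/7) = −(7/3).
Reduce top mod 3: now compute (1/3).
Reached (1/3) = 1. Collecting the sign flips along the way, the symbol is +1.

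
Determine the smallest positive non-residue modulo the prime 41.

3

(2/41) = +1, so 2 is a residue.
(3/41) = −1, so 3 is the smallest positive non-residue mod 41.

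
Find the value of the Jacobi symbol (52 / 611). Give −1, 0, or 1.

0

Pull out 2^2: since 611 ≡ 3 (mod 8), (2/611) = -1, so (2/611)^2 = +1.
Reciprocity: 13 ≡ 1 and 611 ≡ 3 (mod 4), so (13/611) = +(611/13).
Reduce top mod 13: now compute (0/13).
Top reduces to 0: gcd > 1, so the symbol is 0.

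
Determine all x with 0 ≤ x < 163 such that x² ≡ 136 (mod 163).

25, 138

Since 163 ≡ 3 (mod 4), a square root of 136 is 136^((163+1)/4) = 136^41 mod 163.
Repeated squaring: 136^2≡77, 136^4≡61, 136^8≡135, 136^16≡132, 136^32≡146 (mod 163).
136^41 = 136^(32+8+1) ≡ 25 (mod 163).
Check: 25² = 625 ≡ 136 (mod 163). The two roots are 25 and 138.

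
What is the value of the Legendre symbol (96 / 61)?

-1

Euler's criterion: (96/61) ≡ 35^30 (mod 61).
35^2 ≡ 5 (mod 61)
35^4 ≡ 25 (mod 61)
35^8 ≡ 15 (mod 61)
35^16 ≡ 42 (mod 61)
35^30 = 35^(16+8+4+2) ≡ 60 (mod 61).
Result is 60 ≡ −1, so (96/61) = −1.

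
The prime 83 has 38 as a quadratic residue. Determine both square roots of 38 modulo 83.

11, 72

Since 83 ≡ 3 (mod 4), a square root of 38 is 38^((83+1)/4) = 38^21 mod 83.
Repeated squaring: 38^2≡33, 38^4≡10, 38^8≡17, 38^16≡40 (mod 83).
38^21 = 38^(16+4+1) ≡ 11 (mod 83).
Check: 11² = 121 ≡ 38 (mod 83). The two roots are 11 and 72.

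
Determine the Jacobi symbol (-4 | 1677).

1

First reduce: -4 ≡ 1673 (mod 1677).
Reciprocity: 1673 ≡ 1 and 1677 ≡ 1 (mod 4), so (1673/1677) = +(1677/1673).
Reduce top mod 1673: now compute (4/1673).
Pull out 2^2: since 1673 ≡ 1 (mod 8), (2/1673) = +1, so (2/1673)^2 = +1.
Reached (1/1673) = 1. Collecting the sign flips along the way, the symbol is +1.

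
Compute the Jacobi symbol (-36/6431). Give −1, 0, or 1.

-1

First reduce: -36 ≡ 6395 (mod 6431).
Reciprocity: 6395 ≡ 3 and 6431 ≡ 3 (mod 4), so (6395/6431) = −(6431/6395).
Reduce top mod 6395: now compute (36/6395).
Pull out 2^2: since 6395 ≡ 3 (mod 8), (2/6395) = -1, so (2/6395)^2 = +1.
Reciprocity: 9 ≡ 1 and 6395 ≡ 3 (mod 4), so (9/6395) = +(6395/9).
Reduce top mod 9: now compute (5/9).
Reciprocity: 5 ≡ 1 and 9 ≡ 1 (mod 4), so (5/9) = +(9/5).
Reduce top mod 5: now compute (4/5).
Pull out 2^2: since 5 ≡ 5 (mod 8), (2/5) = -1, so (2/5)^2 = +1.
Reached (1/5) = 1. Collecting the sign flips along the way, the symbol is -1.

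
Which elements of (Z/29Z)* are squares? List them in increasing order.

Square k = 1,…,14 (k and 29−k give the same square):
1²=1, 2²=4, 3²=9, 4²=16, 5²=25, 6²≡7, 7²≡20, 8²≡6, 9²≡23, 10²≡13, 11²≡5, 12²≡28, 13²≡24, 14²≡22 (mod 29).
So the quadratic residues mod 29 are {1, 4, 5, 6, 7, 9, 13, 16, 20, 22, 23, 24, 25, 28}.

1,4,5,6,7,9,13,16,20,22,23,24,25,28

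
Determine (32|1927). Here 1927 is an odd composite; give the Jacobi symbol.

Pull out 2^5: since 1927 ≡ 7 (mod 8), (2/1927) = +1, so (2/1927)^5 = +1.
Reached (1/1927) = 1. Collecting the sign flips along the way, the symbol is +1.

1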